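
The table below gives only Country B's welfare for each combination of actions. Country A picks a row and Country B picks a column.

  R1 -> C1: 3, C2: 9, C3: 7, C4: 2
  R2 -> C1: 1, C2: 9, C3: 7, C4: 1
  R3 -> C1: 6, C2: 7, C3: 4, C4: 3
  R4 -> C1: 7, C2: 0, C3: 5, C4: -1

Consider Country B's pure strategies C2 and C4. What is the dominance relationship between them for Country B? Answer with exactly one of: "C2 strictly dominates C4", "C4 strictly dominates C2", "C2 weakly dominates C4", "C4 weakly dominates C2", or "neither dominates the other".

C2's payoffs vs C4's, by Country A's action — R1: 9>2, R2: 9>1, R3: 7>3, R4: 0>-1.
Every comparison favours C2, so C2 strictly dominates C4.

C2 strictly dominates C4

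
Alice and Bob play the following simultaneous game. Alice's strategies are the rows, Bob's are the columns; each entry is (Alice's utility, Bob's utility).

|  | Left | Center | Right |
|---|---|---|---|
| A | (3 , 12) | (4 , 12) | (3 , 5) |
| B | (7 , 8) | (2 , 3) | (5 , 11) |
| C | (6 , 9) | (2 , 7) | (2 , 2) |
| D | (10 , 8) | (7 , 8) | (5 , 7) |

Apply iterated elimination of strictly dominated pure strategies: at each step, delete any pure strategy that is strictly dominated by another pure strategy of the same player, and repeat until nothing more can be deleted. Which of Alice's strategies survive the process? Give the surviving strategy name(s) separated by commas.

Row A is eliminated: D beats it against every remaining column (Left: 10>3, Center: 7>4, Right: 5>3).
For Alice, D strictly dominates C on the remaining columns (Left: 10>6, Center: 7>2, Right: 5>2); eliminate C.
Among the remaining strategies, none is strictly dominated by another pure strategy of the same player, so the elimination stops.
Surviving strategies — Alice: {B, D}; Bob: {Left, Center, Right}.

B, D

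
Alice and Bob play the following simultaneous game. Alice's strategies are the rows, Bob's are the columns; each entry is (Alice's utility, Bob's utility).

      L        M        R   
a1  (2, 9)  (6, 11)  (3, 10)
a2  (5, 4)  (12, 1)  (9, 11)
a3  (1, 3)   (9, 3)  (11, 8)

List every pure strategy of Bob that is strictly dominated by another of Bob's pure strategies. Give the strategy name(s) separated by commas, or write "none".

L is strictly dominated by R (a1: 10>9, a2: 11>4, a3: 8>3).
M: no other strategy beats it everywhere (L at a1 (11>9); R at a1 (11>10)).
R: no other strategy beats it everywhere (L at a1 (10>9); M at a2 (11>1)).

L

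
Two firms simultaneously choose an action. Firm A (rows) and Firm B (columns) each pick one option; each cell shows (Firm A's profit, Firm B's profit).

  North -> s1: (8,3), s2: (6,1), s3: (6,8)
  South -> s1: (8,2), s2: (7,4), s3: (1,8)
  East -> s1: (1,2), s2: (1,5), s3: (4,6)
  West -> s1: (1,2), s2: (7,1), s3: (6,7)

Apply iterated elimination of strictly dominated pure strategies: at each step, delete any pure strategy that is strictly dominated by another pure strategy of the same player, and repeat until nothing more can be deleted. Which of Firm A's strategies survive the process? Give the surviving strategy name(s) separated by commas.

North, West

For Firm A, North strictly dominates East on the remaining columns (s1: 8>1, s2: 6>1, s3: 6>4); eliminate East.
Column s1 is eliminated: s3 beats it against every remaining row (North: 8>3, South: 8>2, West: 7>2).
Firm B's strategy s2 is strictly dominated by s3 (North: 8>1, South: 8>4, West: 7>1) and is removed.
Row South is eliminated: North beats it against every remaining column (s3: 6>1).
Among the remaining strategies, none is strictly dominated by another pure strategy of the same player, so the elimination stops.
Surviving strategies — Firm A: {North, West}; Firm B: {s3}.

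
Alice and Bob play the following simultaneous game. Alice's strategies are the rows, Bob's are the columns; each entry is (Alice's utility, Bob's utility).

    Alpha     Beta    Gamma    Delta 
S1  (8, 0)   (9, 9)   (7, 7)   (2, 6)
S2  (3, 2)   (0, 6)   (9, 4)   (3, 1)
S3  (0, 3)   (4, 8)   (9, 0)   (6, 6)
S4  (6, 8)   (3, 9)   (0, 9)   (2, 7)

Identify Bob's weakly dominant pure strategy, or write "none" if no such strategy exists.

Beta

Beta vs Alpha: S1: 9>0, S2: 6>2, S3: 8>3, S4: 9>8.
Beta vs Gamma: S1: 9>7, S2: 6>4, S3: 8>0, S4: 9=9.
Beta vs Delta: S1: 9>6, S2: 6>1, S3: 8>6, S4: 9>7.
Beta is at least as good as every other strategy against every opponent action, so it is weakly dominant.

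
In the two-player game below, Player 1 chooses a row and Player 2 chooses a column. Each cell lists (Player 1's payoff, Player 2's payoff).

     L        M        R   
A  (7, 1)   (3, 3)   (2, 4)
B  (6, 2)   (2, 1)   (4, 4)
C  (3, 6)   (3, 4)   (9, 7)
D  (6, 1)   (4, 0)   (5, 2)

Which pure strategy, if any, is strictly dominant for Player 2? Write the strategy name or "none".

R

R vs L: A: 4>1, B: 4>2, C: 7>6, D: 2>1.
R vs M: A: 4>3, B: 4>1, C: 7>4, D: 2>0.
R strictly beats every other strategy against every opponent action, so it is strictly dominant.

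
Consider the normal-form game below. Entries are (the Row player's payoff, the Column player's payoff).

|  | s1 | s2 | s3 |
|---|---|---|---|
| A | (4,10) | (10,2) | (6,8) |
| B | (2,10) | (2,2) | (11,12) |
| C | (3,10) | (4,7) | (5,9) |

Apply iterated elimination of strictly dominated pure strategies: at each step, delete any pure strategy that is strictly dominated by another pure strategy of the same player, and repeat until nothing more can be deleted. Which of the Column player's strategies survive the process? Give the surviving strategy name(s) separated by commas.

The Row player's strategy C is strictly dominated by A (s1: 4>3, s2: 10>4, s3: 6>5) and is removed.
Column s2 is eliminated: s1 beats it against every remaining row (A: 10>2, B: 10>2).
Among the remaining strategies, none is strictly dominated by another pure strategy of the same player, so the elimination stops.
Surviving strategies — the Row player: {A, B}; the Column player: {s1, s3}.

s1, s3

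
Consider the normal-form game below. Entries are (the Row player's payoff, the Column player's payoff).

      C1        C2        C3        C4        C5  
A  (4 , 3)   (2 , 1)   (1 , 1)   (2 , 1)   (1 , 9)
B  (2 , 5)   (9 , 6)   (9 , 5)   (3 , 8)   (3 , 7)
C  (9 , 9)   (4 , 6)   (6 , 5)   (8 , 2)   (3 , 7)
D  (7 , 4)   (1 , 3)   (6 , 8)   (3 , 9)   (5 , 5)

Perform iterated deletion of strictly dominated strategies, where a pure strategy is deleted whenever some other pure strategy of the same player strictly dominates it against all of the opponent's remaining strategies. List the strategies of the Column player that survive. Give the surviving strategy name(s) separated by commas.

C1, C3, C4, C5

For the Row player, C strictly dominates A on the remaining columns (C1: 9>4, C2: 4>2, C3: 6>1, C4: 8>2, C5: 3>1); eliminate A.
For the Column player, C5 strictly dominates C2 on the remaining rows (B: 7>6, C: 7>6, D: 5>3); eliminate C2.
Among the remaining strategies, none is strictly dominated by another pure strategy of the same player, so the elimination stops.
Surviving strategies — the Row player: {B, C, D}; the Column player: {C1, C3, C4, C5}.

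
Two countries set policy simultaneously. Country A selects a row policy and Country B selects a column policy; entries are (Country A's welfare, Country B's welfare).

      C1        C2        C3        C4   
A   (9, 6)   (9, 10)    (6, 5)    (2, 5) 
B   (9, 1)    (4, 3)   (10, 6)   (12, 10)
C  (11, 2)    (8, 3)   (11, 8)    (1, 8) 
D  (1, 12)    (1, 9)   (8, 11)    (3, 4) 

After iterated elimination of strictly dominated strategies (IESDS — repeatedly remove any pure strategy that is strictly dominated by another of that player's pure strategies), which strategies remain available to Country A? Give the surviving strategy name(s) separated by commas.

A, B, C

Country A's strategy D is strictly dominated by B (C1: 9>1, C2: 4>1, C3: 10>8, C4: 12>3) and is removed.
For Country B, C2 strictly dominates C1 on the remaining rows (A: 10>6, B: 3>1, C: 3>2); eliminate C1.
Among the remaining strategies, none is strictly dominated by another pure strategy of the same player, so the elimination stops.
Surviving strategies — Country A: {A, B, C}; Country B: {C2, C3, C4}.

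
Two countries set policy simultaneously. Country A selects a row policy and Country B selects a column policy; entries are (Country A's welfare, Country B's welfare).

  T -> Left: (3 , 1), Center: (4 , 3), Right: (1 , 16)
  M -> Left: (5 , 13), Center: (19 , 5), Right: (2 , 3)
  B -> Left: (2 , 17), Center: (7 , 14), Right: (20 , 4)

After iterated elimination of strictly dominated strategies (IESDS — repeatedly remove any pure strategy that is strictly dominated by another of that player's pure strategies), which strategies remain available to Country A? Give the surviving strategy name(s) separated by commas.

For Country A, M strictly dominates T on the remaining columns (Left: 5>3, Center: 19>4, Right: 2>1); eliminate T.
Country B's strategy Center is strictly dominated by Left (M: 13>5, B: 17>14) and is removed.
Country B's strategy Right is strictly dominated by Left (M: 13>3, B: 17>4) and is removed.
Row B is eliminated: M beats it against every remaining column (Left: 5>2).
Among the remaining strategies, none is strictly dominated by another pure strategy of the same player, so the elimination stops.
Surviving strategies — Country A: {M}; Country B: {Left}.

M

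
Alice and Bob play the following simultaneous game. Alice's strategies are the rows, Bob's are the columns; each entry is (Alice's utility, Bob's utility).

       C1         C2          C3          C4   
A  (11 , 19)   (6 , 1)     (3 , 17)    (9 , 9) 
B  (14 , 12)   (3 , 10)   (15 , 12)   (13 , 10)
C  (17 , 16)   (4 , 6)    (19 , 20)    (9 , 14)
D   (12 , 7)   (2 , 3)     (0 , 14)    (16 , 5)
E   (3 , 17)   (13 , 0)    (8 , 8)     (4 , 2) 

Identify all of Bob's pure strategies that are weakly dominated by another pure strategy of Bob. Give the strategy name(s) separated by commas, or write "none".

Nothing dominates C1: C2 at A (19>1); C3 at A (19>17); C4 at A (19>9).
C2 is weakly dominated by C1 (A: 19>1, B: 12>10, C: 16>6, D: 7>3, E: 17>0).
Nothing dominates C3: C1 at C (20>16); C2 at A (17>1); C4 at A (17>9).
C4 is weakly dominated by C1 (A: 19>9, B: 12>10, C: 16>14, D: 7>5, E: 17>2).

C2, C4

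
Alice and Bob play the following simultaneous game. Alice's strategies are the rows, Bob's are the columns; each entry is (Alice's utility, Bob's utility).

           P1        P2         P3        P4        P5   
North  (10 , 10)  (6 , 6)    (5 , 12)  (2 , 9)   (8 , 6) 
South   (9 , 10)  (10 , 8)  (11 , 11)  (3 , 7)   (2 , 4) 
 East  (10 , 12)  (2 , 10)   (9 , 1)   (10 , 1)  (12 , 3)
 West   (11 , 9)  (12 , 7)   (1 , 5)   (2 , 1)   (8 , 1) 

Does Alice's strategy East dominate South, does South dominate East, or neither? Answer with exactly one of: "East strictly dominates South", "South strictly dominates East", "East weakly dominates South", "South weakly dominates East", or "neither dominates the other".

neither dominates the other

Compare East to South across each choice by Bob: P1: 10>9, P2: 2<10, P3: 9<11, P4: 10>3, P5: 12>2.
East does better at P1, P4, P5 but worse at P2, P3; neither strategy dominates the other.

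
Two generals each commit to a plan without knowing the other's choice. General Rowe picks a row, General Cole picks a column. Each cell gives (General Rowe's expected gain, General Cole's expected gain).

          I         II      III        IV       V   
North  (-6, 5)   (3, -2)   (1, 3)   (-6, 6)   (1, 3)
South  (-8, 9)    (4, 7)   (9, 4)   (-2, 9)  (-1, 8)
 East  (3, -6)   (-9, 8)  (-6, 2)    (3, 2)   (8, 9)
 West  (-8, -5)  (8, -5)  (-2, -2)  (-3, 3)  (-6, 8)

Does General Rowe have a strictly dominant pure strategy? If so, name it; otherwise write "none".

North fails to dominate South at II (3<4).
South fails to dominate North at I (-8<-6).
East fails to dominate North at II (-9<3).
West fails to dominate North at I (-8<-6).
No single strategy dominates all the others.

none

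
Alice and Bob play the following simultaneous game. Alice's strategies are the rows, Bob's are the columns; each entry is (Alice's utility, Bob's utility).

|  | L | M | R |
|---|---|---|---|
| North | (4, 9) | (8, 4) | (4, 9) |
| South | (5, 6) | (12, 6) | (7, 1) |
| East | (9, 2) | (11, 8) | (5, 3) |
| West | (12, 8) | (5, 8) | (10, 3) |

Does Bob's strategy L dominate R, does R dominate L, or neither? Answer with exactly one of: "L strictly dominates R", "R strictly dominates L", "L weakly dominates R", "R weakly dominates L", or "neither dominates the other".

L's payoffs vs R's, by Alice's action — North: 9=9, South: 6>1, East: 2<3, West: 8>3.
L does better at South, West but worse at East; neither strategy dominates the other.

neither dominates the other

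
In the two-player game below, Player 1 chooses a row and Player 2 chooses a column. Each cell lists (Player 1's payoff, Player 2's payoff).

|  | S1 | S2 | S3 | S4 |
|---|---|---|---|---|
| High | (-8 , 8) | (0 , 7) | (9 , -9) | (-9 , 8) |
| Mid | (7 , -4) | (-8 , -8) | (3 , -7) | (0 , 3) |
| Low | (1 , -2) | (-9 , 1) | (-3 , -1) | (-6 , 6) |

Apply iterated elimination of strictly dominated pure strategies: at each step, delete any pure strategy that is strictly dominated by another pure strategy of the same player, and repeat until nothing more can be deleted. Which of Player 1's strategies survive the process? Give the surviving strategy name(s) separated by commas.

Mid

Player 1's strategy Low is strictly dominated by Mid (S1: 7>1, S2: -8>-9, S3: 3>-3, S4: 0>-6) and is removed.
Player 2's strategy S2 is strictly dominated by S1 (High: 8>7, Mid: -4>-8) and is removed.
Player 2's strategy S3 is strictly dominated by S1 (High: 8>-9, Mid: -4>-7) and is removed.
Player 1's strategy High is strictly dominated by Mid (S1: 7>-8, S4: 0>-9) and is removed.
Player 2's strategy S1 is strictly dominated by S4 (Mid: 3>-4) and is removed.
Among the remaining strategies, none is strictly dominated by another pure strategy of the same player, so the elimination stops.
Surviving strategies — Player 1: {Mid}; Player 2: {S4}.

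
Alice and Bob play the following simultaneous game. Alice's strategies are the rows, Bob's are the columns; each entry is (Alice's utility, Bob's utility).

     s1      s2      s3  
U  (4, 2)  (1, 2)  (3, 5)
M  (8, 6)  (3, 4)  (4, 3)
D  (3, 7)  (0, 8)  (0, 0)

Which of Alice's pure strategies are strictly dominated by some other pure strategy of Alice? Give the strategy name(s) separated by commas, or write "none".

U, D

M strictly dominates U — s1: 8>4, s2: 3>1, s3: 4>3.
M is not dominated — it holds its own against U at s1 (8>4); D at s1 (8>3).
D: dominated, since U does at least as well everywhere (s1: 4>3, s2: 1>0, s3: 3>0).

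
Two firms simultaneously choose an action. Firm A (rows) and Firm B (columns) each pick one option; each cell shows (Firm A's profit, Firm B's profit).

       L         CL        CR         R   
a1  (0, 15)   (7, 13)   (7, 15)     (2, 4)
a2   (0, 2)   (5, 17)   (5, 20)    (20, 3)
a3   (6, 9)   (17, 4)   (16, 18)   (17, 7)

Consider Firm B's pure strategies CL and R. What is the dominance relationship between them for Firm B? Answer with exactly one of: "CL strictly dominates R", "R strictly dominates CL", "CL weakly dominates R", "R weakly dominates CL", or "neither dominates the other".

Compare CL to R across each choice by Firm A: a1: 13>4, a2: 17>3, a3: 4<7.
CL does better at a1, a2 but worse at a3; neither strategy dominates the other.

neither dominates the other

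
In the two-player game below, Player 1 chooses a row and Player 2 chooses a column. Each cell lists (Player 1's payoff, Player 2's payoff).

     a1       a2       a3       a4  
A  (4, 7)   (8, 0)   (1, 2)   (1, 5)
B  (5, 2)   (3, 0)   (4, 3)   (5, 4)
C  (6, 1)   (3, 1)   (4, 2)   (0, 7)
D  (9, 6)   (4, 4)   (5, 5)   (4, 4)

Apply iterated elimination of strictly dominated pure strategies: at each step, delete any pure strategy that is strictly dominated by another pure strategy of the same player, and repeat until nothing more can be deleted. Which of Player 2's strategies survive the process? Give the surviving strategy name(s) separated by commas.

a1, a3, a4

For Player 1, D strictly dominates C on the remaining columns (a1: 9>6, a2: 4>3, a3: 5>4, a4: 4>0); eliminate C.
Player 2's strategy a2 is strictly dominated by a1 (A: 7>0, B: 2>0, D: 6>4) and is removed.
Row A is eliminated: B beats it against every remaining column (a1: 5>4, a3: 4>1, a4: 5>1).
Among the remaining strategies, none is strictly dominated by another pure strategy of the same player, so the elimination stops.
Surviving strategies — Player 1: {B, D}; Player 2: {a1, a3, a4}.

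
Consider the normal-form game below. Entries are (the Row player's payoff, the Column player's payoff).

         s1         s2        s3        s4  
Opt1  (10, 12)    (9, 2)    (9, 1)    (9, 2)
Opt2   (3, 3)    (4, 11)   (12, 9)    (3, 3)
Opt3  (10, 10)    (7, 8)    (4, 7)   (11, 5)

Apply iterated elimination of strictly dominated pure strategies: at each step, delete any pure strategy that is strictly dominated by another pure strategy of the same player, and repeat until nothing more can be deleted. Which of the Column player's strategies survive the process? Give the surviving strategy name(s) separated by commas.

s1

For the Column player, s2 strictly dominates s3 on the remaining rows (Opt1: 2>1, Opt2: 11>9, Opt3: 8>7); eliminate s3.
For the Row player, Opt1 strictly dominates Opt2 on the remaining columns (s1: 10>3, s2: 9>4, s4: 9>3); eliminate Opt2.
The Column player's strategy s2 is strictly dominated by s1 (Opt1: 12>2, Opt3: 10>8) and is removed.
Column s4 is eliminated: s1 beats it against every remaining row (Opt1: 12>2, Opt3: 10>5).
Among the remaining strategies, none is strictly dominated by another pure strategy of the same player, so the elimination stops.
Surviving strategies — the Row player: {Opt1, Opt3}; the Column player: {s1}.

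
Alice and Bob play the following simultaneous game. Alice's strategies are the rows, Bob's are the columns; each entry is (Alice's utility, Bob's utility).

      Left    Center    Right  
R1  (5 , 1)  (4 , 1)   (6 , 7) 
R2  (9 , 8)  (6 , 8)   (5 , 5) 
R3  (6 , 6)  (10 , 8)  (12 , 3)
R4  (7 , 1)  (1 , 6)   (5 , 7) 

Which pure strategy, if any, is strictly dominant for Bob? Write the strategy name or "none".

Left fails to dominate Center at R1 (1=1).
Center fails to dominate Left at R1 (1=1).
Right fails to dominate Left at R2 (5<8).
No single strategy dominates all the others.

none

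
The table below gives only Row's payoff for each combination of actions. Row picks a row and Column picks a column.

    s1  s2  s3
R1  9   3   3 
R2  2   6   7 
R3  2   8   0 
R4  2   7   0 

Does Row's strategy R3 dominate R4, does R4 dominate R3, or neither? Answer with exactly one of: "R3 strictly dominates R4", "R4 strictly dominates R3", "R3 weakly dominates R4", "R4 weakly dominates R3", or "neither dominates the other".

Compare R3 to R4 across each opponent action: s1: 2=2, s2: 8>7, s3: 0=0.
R3 is at least as good everywhere and strictly better somewhere (tied only at s1, s3), so R3 weakly but not strictly dominates R4.

R3 weakly dominates R4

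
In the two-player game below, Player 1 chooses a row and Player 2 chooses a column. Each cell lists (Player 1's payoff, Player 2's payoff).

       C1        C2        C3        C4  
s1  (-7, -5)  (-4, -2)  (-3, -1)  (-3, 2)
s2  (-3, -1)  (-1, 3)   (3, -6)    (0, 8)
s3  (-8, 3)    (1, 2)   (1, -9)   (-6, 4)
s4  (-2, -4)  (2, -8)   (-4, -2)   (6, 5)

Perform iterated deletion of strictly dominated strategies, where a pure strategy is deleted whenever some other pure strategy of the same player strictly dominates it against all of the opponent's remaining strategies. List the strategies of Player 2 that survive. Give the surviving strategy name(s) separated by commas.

C4

Row s1 is eliminated: s2 beats it against every remaining column (C1: -3>-7, C2: -1>-4, C3: 3>-3, C4: 0>-3).
For Player 2, C4 strictly dominates C1 on the remaining rows (s2: 8>-1, s3: 4>3, s4: 5>-4); eliminate C1.
Player 2's strategy C2 is strictly dominated by C4 (s2: 8>3, s3: 4>2, s4: 5>-8) and is removed.
Row s3 is eliminated: s2 beats it against every remaining column (C3: 3>1, C4: 0>-6).
For Player 2, C4 strictly dominates C3 on the remaining rows (s2: 8>-6, s4: 5>-2); eliminate C3.
Row s2 is eliminated: s4 beats it against every remaining column (C4: 6>0).
Among the remaining strategies, none is strictly dominated by another pure strategy of the same player, so the elimination stops.
Surviving strategies — Player 1: {s4}; Player 2: {C4}.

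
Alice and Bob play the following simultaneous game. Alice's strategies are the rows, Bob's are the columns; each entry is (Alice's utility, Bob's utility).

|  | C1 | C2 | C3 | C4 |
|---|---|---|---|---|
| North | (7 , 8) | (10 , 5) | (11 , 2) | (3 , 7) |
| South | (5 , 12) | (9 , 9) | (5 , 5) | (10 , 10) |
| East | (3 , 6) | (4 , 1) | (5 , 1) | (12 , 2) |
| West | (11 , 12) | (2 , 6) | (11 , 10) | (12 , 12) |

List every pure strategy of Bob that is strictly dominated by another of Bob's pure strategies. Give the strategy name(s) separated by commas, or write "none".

C1: no other strategy beats it everywhere (C2 at North (8>5); C3 at North (8>2); C4 at North (8>7)).
C2: dominated, since C1 does at least as well everywhere (North: 8>5, South: 12>9, East: 6>1, West: 12>6).
C3: dominated, since C1 does at least as well everywhere (North: 8>2, South: 12>5, East: 6>1, West: 12>10).
C4 is not dominated — it holds its own against C1 at West (12=12); C2 at North (7>5); C3 at North (7>2).

C2, C3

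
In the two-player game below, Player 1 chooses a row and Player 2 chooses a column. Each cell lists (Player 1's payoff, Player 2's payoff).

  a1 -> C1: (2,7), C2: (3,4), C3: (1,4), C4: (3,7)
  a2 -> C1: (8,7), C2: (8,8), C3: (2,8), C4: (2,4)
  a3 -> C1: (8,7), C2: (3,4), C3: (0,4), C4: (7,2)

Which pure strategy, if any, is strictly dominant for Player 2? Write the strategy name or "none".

none

C1 fails to dominate C2 at a2 (7<8).
C2 fails to dominate C1 at a1 (4<7).
C3 fails to dominate C1 at a1 (4<7).
C4 fails to dominate C1 at a1 (7=7).
No single strategy dominates all the others.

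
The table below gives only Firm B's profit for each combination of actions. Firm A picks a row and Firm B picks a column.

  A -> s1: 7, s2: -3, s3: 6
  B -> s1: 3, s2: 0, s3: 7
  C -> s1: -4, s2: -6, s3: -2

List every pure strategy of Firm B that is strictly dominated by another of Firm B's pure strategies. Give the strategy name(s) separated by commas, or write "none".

s1: no other strategy beats it everywhere (s2 at A (7>-3); s3 at A (7>6)).
s2 is strictly dominated by s1 (A: 7>-3, B: 3>0, C: -4>-6).
s3: no other strategy beats it everywhere (s1 at B (7>3); s2 at A (6>-3)).

s2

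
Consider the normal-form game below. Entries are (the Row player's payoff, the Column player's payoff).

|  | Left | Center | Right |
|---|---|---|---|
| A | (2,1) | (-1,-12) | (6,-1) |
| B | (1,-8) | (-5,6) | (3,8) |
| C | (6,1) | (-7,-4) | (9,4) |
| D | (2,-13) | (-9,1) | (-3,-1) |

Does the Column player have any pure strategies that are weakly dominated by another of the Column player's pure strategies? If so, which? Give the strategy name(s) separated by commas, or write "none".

Left: no other strategy beats it everywhere (Center at A (1>-12); Right at A (1>-1)).
Nothing dominates Center: Left at B (6>-8); Right at D (1>-1).
Right is not dominated — it holds its own against Left at B (8>-8); Center at A (-1>-12).

none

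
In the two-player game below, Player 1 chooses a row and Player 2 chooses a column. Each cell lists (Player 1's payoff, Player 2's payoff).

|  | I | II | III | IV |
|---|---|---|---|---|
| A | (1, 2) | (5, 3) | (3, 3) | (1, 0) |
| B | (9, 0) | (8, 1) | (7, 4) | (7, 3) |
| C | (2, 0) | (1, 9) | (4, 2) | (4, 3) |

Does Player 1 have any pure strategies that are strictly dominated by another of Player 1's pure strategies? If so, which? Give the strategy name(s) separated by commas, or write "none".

A is strictly dominated by B (I: 9>1, II: 8>5, III: 7>3, IV: 7>1).
B is not dominated — it holds its own against A at I (9>1); C at I (9>2).
C is strictly dominated by B (I: 9>2, II: 8>1, III: 7>4, IV: 7>4).

A, C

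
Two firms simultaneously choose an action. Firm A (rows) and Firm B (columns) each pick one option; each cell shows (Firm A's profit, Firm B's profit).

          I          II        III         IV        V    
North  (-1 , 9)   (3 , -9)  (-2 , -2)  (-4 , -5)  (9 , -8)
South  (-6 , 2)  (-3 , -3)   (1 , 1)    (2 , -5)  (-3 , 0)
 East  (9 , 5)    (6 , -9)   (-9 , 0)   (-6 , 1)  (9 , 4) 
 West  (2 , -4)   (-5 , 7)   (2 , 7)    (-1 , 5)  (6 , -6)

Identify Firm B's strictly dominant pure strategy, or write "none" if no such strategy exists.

none

I fails to dominate II at West (-4<7).
II fails to dominate I at North (-9<9).
III fails to dominate I at North (-2<9).
IV fails to dominate I at North (-5<9).
V fails to dominate I at North (-8<9).
No single strategy dominates all the others.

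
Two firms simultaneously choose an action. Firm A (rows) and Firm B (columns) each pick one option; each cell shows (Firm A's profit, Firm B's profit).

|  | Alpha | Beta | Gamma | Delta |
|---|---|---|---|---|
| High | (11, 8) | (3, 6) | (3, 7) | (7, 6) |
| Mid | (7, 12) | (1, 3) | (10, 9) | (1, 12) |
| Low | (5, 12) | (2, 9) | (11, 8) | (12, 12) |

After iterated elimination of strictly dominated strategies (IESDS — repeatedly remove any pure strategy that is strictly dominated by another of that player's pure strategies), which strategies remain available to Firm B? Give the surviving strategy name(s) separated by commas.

Firm B's strategy Beta is strictly dominated by Alpha (High: 8>6, Mid: 12>3, Low: 12>9) and is removed.
Firm B's strategy Gamma is strictly dominated by Alpha (High: 8>7, Mid: 12>9, Low: 12>8) and is removed.
Row Mid is eliminated: High beats it against every remaining column (Alpha: 11>7, Delta: 7>1).
Among the remaining strategies, none is strictly dominated by another pure strategy of the same player, so the elimination stops.
Surviving strategies — Firm A: {High, Low}; Firm B: {Alpha, Delta}.

Alpha, Delta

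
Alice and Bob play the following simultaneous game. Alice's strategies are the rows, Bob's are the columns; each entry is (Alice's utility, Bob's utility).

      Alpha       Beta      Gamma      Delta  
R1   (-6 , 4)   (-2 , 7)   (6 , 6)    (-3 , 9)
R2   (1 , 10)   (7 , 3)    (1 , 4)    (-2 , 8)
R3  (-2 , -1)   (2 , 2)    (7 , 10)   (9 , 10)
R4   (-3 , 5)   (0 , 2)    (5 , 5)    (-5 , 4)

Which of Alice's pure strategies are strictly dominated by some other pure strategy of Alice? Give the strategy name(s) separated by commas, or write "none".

R1, R4

R3 strictly dominates R1 — Alpha: -2>-6, Beta: 2>-2, Gamma: 7>6, Delta: 9>-3.
Nothing dominates R2: R1 at Alpha (1>-6); R3 at Alpha (1>-2); R4 at Alpha (1>-3).
R3: no other strategy beats it everywhere (R1 at Alpha (-2>-6); R2 at Gamma (7>1); R4 at Alpha (-2>-3)).
R4 is strictly dominated by R3 (Alpha: -2>-3, Beta: 2>0, Gamma: 7>5, Delta: 9>-5).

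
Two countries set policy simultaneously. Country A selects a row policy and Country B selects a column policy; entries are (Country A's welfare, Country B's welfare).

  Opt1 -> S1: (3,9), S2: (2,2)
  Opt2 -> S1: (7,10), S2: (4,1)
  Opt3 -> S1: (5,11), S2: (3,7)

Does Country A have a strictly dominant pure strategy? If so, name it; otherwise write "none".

Opt2 vs Opt1: S1: 7>3, S2: 4>2.
Opt2 vs Opt3: S1: 7>5, S2: 4>3.
Opt2 strictly beats every other strategy against every opponent action, so it is strictly dominant.

Opt2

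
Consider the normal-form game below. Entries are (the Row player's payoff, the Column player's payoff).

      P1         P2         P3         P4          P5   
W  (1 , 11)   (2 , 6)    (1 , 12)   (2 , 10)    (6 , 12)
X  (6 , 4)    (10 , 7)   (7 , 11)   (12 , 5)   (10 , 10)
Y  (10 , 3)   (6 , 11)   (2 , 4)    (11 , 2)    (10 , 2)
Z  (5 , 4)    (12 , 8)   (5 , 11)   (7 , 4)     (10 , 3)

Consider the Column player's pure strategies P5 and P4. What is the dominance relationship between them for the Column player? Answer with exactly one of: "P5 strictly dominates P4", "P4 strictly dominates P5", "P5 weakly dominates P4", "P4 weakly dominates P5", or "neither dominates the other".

Compare P5 to P4 across each opponent action: W: 12>10, X: 10>5, Y: 2=2, Z: 3<4.
P5 does better at W, X but worse at Z; neither strategy dominates the other.

neither dominates the other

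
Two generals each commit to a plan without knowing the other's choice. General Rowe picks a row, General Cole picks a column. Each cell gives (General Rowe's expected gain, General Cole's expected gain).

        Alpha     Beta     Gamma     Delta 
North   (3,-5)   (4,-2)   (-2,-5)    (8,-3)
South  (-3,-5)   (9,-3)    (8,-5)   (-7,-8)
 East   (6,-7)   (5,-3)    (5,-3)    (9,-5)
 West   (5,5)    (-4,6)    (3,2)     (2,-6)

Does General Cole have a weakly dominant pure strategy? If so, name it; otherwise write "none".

Beta

Beta vs Alpha: North: -2>-5, South: -3>-5, East: -3>-7, West: 6>5.
Beta vs Gamma: North: -2>-5, South: -3>-5, East: -3=-3, West: 6>2.
Beta vs Delta: North: -2>-3, South: -3>-8, East: -3>-5, West: 6>-6.
Beta is at least as good as every other strategy against every opponent action, so it is weakly dominant.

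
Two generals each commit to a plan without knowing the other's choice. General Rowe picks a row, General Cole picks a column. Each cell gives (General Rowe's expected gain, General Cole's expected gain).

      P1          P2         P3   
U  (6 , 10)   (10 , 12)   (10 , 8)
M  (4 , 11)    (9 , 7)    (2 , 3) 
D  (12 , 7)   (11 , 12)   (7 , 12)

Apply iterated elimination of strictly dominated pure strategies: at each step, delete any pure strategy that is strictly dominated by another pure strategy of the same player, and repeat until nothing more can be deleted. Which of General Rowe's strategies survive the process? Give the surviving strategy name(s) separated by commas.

U, D

For General Rowe, U strictly dominates M on the remaining columns (P1: 6>4, P2: 10>9, P3: 10>2); eliminate M.
Column P1 is eliminated: P2 beats it against every remaining row (U: 12>10, D: 12>7).
Among the remaining strategies, none is strictly dominated by another pure strategy of the same player, so the elimination stops.
Surviving strategies — General Rowe: {U, D}; General Cole: {P2, P3}.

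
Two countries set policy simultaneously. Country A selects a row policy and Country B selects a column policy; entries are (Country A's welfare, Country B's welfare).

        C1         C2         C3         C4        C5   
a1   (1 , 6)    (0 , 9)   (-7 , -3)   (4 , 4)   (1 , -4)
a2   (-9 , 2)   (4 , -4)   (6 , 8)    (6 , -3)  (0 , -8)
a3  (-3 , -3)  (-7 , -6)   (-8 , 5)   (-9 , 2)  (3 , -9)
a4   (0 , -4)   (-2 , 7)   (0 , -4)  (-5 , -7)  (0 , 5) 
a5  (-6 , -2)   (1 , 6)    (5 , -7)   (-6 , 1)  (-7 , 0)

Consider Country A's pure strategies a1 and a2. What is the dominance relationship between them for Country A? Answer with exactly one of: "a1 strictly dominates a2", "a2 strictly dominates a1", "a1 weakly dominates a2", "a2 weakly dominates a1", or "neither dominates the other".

Compare a1 to a2 across each choice by Country B: C1: 1>-9, C2: 0<4, C3: -7<6, C4: 4<6, C5: 1>0.
a1 does better at C1, C5 but worse at C2, C3, C4; neither strategy dominates the other.

neither dominates the other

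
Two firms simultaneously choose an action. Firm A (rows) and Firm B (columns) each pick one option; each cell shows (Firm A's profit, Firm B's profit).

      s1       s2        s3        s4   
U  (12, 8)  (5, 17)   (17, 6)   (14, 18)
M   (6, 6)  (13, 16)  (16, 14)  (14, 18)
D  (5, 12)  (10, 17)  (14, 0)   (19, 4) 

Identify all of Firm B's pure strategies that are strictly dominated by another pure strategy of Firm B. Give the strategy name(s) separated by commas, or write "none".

s1, s3

s1: dominated, since s2 does at least as well everywhere (U: 17>8, M: 16>6, D: 17>12).
s2 is not dominated — it holds its own against s1 at U (17>8); s3 at U (17>6); s4 at D (17>4).
s2 strictly dominates s3 — U: 17>6, M: 16>14, D: 17>0.
Nothing dominates s4: s1 at U (18>8); s2 at U (18>17); s3 at U (18>6).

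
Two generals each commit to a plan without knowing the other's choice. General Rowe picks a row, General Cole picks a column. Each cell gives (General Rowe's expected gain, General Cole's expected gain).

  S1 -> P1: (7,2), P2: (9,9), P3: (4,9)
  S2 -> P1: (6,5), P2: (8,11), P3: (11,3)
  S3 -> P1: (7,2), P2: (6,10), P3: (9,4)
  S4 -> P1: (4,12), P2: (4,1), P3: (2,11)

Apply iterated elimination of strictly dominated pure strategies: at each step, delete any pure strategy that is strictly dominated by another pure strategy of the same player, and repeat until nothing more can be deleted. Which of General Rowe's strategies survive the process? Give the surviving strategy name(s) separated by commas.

S1, S2

Row S4 is eliminated: S1 beats it against every remaining column (P1: 7>4, P2: 9>4, P3: 4>2).
Column P1 is eliminated: P2 beats it against every remaining row (S1: 9>2, S2: 11>5, S3: 10>2).
Row S3 is eliminated: S2 beats it against every remaining column (P2: 8>6, P3: 11>9).
Among the remaining strategies, none is strictly dominated by another pure strategy of the same player, so the elimination stops.
Surviving strategies — General Rowe: {S1, S2}; General Cole: {P2, P3}.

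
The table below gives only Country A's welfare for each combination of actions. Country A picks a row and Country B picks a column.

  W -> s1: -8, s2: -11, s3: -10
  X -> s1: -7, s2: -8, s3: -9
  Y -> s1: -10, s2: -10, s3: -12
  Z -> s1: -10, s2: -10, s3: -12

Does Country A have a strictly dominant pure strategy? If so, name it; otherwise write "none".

X

X vs W: s1: -7>-8, s2: -8>-11, s3: -9>-10.
X vs Y: s1: -7>-10, s2: -8>-10, s3: -9>-12.
X vs Z: s1: -7>-10, s2: -8>-10, s3: -9>-12.
X strictly beats every other strategy against every opponent action, so it is strictly dominant.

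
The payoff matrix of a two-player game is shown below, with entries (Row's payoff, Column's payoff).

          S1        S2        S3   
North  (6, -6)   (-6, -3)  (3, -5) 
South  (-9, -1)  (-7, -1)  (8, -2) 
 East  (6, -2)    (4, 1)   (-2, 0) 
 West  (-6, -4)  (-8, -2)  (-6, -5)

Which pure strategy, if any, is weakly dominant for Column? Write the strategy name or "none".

S2

S2 vs S1: North: -3>-6, South: -1=-1, East: 1>-2, West: -2>-4.
S2 vs S3: North: -3>-5, South: -1>-2, East: 1>0, West: -2>-5.
S2 is at least as good as every other strategy against every opponent action, so it is weakly dominant.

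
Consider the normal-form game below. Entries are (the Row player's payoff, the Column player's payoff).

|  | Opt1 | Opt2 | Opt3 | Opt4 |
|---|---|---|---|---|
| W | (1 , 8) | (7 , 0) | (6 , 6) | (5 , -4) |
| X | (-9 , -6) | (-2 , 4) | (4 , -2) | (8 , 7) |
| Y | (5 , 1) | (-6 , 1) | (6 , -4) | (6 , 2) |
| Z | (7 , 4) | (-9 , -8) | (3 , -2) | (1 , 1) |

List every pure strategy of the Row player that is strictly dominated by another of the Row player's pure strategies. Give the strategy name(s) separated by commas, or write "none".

Nothing dominates W: X at Opt1 (1>-9); Y at Opt2 (7>-6); Z at Opt2 (7>-9).
Nothing dominates X: W at Opt4 (8>5); Y at Opt2 (-2>-6); Z at Opt2 (-2>-9).
Y is not dominated — it holds its own against W at Opt1 (5>1); X at Opt1 (5>-9); Z at Opt2 (-6>-9).
Nothing dominates Z: W at Opt1 (7>1); X at Opt1 (7>-9); Y at Opt1 (7>5).

none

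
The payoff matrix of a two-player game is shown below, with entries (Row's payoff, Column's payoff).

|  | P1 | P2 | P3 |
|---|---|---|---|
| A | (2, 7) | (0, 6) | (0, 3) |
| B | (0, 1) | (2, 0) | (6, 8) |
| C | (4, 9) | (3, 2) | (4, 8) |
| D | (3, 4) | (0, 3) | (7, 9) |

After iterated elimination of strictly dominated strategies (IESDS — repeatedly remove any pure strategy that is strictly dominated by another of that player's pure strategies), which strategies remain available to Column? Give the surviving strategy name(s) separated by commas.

For Row, C strictly dominates A on the remaining columns (P1: 4>2, P2: 3>0, P3: 4>0); eliminate A.
For Column, P1 strictly dominates P2 on the remaining rows (B: 1>0, C: 9>2, D: 4>3); eliminate P2.
For Row, D strictly dominates B on the remaining columns (P1: 3>0, P3: 7>6); eliminate B.
Among the remaining strategies, none is strictly dominated by another pure strategy of the same player, so the elimination stops.
Surviving strategies — Row: {C, D}; Column: {P1, P3}.

P1, P3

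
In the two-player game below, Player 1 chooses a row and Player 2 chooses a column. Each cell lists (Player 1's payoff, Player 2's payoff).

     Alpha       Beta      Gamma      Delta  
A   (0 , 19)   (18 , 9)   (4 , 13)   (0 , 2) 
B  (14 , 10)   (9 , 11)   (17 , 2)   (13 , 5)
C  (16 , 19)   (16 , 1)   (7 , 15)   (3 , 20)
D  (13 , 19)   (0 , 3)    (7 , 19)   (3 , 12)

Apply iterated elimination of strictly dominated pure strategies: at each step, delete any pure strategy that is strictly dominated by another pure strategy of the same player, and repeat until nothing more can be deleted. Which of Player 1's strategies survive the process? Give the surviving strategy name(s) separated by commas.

A, B, C

Player 1's strategy D is strictly dominated by B (Alpha: 14>13, Beta: 9>0, Gamma: 17>7, Delta: 13>3) and is removed.
Column Gamma is eliminated: Alpha beats it against every remaining row (A: 19>13, B: 10>2, C: 19>15).
Among the remaining strategies, none is strictly dominated by another pure strategy of the same player, so the elimination stops.
Surviving strategies — Player 1: {A, B, C}; Player 2: {Alpha, Beta, Delta}.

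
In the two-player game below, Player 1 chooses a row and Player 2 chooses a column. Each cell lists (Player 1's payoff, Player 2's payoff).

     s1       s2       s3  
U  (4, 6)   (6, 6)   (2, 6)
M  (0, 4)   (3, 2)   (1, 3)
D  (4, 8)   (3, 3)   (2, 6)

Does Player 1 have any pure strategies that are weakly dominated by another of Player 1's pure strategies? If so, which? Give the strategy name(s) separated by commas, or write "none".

U is not dominated — it holds its own against M at s1 (4>0); D at s2 (6>3).
M is weakly dominated by U (s1: 4>0, s2: 6>3, s3: 2>1).
D: dominated, since U does at least as well everywhere (s1: 4=4, s2: 6>3, s3: 2=2).

M, D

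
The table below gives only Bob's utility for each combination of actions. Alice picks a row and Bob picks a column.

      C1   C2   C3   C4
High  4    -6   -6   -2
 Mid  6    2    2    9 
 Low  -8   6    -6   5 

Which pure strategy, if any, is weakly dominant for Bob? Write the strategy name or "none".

C1 fails to dominate C2 at Low (-8<6).
C2 fails to dominate C1 at High (-6<4).
C3 fails to dominate C1 at High (-6<4).
C4 fails to dominate C1 at High (-2<4).
No single strategy dominates all the others.

none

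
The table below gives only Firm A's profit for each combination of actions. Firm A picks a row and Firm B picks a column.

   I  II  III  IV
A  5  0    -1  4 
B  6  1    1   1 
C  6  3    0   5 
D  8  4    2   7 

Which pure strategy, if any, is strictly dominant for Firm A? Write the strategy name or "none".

D

D vs A: I: 8>5, II: 4>0, III: 2>-1, IV: 7>4.
D vs B: I: 8>6, II: 4>1, III: 2>1, IV: 7>1.
D vs C: I: 8>6, II: 4>3, III: 2>0, IV: 7>5.
D strictly beats every other strategy against every opponent action, so it is strictly dominant.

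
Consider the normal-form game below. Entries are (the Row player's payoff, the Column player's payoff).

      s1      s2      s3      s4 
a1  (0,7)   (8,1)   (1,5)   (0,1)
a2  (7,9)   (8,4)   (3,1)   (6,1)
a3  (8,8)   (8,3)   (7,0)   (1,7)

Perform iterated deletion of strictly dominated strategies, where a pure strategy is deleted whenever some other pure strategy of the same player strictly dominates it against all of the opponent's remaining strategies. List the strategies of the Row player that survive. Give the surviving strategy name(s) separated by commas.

The Column player's strategy s2 is strictly dominated by s1 (a1: 7>1, a2: 9>4, a3: 8>3) and is removed.
Row a1 is eliminated: a2 beats it against every remaining column (s1: 7>0, s3: 3>1, s4: 6>0).
Column s3 is eliminated: s1 beats it against every remaining row (a2: 9>1, a3: 8>0).
The Column player's strategy s4 is strictly dominated by s1 (a2: 9>1, a3: 8>7) and is removed.
For the Row player, a3 strictly dominates a2 on the remaining columns (s1: 8>7); eliminate a2.
Among the remaining strategies, none is strictly dominated by another pure strategy of the same player, so the elimination stops.
Surviving strategies — the Row player: {a3}; the Column player: {s1}.

a3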